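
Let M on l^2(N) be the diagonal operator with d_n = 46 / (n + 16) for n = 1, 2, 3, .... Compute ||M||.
||M|| = 46/17 (attained at n = 1)

For M diagonal, ||M|| = sup_n |d_n| = sup_n 46/(n + 16). This is positive and strictly decreasing in n, so the supremum is attained at n = 1: d_1 = 46/(1 + 16) = 46/17. Hence ||M|| = 46/17.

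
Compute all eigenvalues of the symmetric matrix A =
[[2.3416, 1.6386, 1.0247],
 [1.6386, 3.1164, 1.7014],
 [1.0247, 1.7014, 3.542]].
sigma(A) ≈ {1, 2, 6}

A is real symmetric, so its spectrum consists of real eigenvalues. Expanding the characteristic polynomial of the displayed matrix gives
  det(λ I - A) = p(λ) = λ^3 + (-9)λ^2 + (20)λ + (-12).
Solving p(λ) = 0 yields eigenvalues ≈ 1, 2, 6. (A is shown rounded to 4 decimals, so these recover the underlying integer eigenvalues to within that precision.)
Verification: the trace of A = 9 equals the sum of eigenvalues 9, and det(A) ≈ 11.9999 matches the eigenvalue product 12.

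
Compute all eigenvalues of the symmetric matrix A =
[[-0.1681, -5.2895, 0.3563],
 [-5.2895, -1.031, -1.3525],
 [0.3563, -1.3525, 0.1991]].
sigma(A) ≈ {-6, 0, 5}

A is real symmetric, so its spectrum consists of real eigenvalues. Expanding the characteristic polynomial of the displayed matrix gives
  det(λ I - A) = p(λ) = λ^3 + (1)λ^2 + (-30)λ + (0).
Solving p(λ) = 0 yields eigenvalues ≈ -6, 0, 5. (A is shown rounded to 4 decimals, so these recover the underlying integer eigenvalues to within that precision.)
Verification: the trace of A = -1 equals the sum of eigenvalues -1, and det(A) ≈ 0.0003 matches the eigenvalue product 0.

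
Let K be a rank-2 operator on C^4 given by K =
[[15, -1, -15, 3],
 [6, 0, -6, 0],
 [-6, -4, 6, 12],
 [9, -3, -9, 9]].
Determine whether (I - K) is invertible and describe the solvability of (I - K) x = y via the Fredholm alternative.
(I - K) is invertible (det(I - K) = 223 ≠ 0), so for every y in C^4 the equation (I - K) x = y has a unique solution.

K has rank 2 and factors as K = U V^T = u1 v1^T + u2 v2^T with u1 = (3, 1, 1, 3), v1 = (3, -1, -3, 3), u2 = (2, 1, -3, 0), v2 = (3, 1, -3, -3) (multiplying out reproduces the displayed K). The nonzero eigenvalues of U V^T coincide with those of the 2 x 2 matrix G = V^T U = [[v1·u1, v1·u2], [v2·u1, v2·u2]] = [[14, 14], [-2, 16]], and by the Sylvester determinant identity det(I_4 - U V^T) = det(I_2 - V^T U) = det([[-13, -14], [2, -15]]) = (-13)(-15) - (-14)(2) = 223. (Direct check: I - K =
[[-14, 1, 15, -3],
 [-6, 1, 6, 0],
 [6, 4, -5, -12],
 [-9, 3, 9, -8]]
has determinant 223.) The finite-dimensional Fredholm alternative says: either (I - K) is invertible, or ker(I - K) ≠ {0} and then range(I - K) = ker((I - K)^*)^⊥, with dim ker(I - K) = dim ker((I - K)^*). Since det(I - K) ≠ 0, 1 is not an eigenvalue of K and ker(I - K) = {0}, so we are in the first case: for every y there is a unique x = (I - K)^(-1) y. (Explicitly, by the Woodbury identity, (I - U V^T)^(-1) = I + U (I_2 - G)^(-1) V^T.)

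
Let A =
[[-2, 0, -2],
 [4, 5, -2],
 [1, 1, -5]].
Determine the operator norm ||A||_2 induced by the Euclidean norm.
||A||_2 ≈ 7.5525 (= sqrt(largest eigenvalue of A^T A))

||A||_2 = sigma_max(A) = sqrt(lambda_max(A^T A)). Form the symmetric matrix M = A^T A =
[[21, 21, -9],
 [21, 26, -15],
 [-9, -15, 33]].
Its characteristic polynomial (trace, sum of principal 2x2 minors, determinant of M give the coefficients) is
  p(λ) = det(λ I - M) = λ^3 - 80λ^2 + 1350λ - 2304.
No integer candidate from the rational root theorem (±divisors of 2304) is a root, so the roots are irrational. The cubic discriminant is Δ = 1439556768 > 0, so there are three distinct real roots. p(1) = -1033 and p(2) = 84 have opposite signs, so a root lies in (1, 2); Newton's method refines it to λ ≈ 1.9198. p(21) = 27 and p(22) = -676 have opposite signs, so a root lies in (21, 22); Newton's method refines it to λ ≈ 21.0393. p(57) = -81 and p(58) = 1988 have opposite signs, so a root lies in (57, 58); Newton's method refines it to λ ≈ 57.0409. Check (Vieta): the three roots sum to 80, matching tr M = 80.
So the eigenvalues of A^T A are ≈ 1.9198, 21.0393, 57.0409 (all ≥ 0, as they must be for A^T A). The largest is λ_max ≈ 57.0409, hence ||A||_2 = sqrt(λ_max) ≈ 7.5525.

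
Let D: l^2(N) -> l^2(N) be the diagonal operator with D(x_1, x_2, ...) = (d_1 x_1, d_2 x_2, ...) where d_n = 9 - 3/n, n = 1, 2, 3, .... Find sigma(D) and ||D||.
sigma(D) = {9 - 3/n : n ≥ 1} ∪ {9}; ||D|| = 9

A bounded diagonal operator on l^2 with diagonal entries d_n has spectrum equal to the closure of {d_n : n ≥ 1}: every d_n is an eigenvalue (with eigenvector e_n), so {d_n} ⊂ sigma(D); the spectrum is closed, so its closure is too; and for lambda not in the closure, (D - lambda I) has bounded inverse (the diagonal entries 1/(d_n - lambda) are bounded). For our sequence d_n = 9 - 3/n, n = 1, 2, 3, ...:
  - {d_n} = {9 - 3/n : n ≥ 1}; the only limit point is 9
  - closure = {9 - 3/n : n ≥ 1} ∪ {9}
For the norm: a diagonal operator has ||D|| = sup_n |d_n|. Here d_n = 9 - 3/n increases monotonically from d_1 = 6 toward 9, with all terms in [6, 9); so sup_n |d_n| = 9 (the supremum is the limit, not attained). So ||D|| = 9.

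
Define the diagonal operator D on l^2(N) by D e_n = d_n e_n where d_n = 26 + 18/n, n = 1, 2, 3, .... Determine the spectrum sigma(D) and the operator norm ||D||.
sigma(D) = {26 + 18/n : n ≥ 1} ∪ {26}; ||D|| = 44

A bounded diagonal operator on l^2 with diagonal entries d_n has spectrum equal to the closure of {d_n : n ≥ 1}: every d_n is an eigenvalue (with eigenvector e_n), so {d_n} ⊂ sigma(D); the spectrum is closed, so its closure is too; and for lambda not in the closure, (D - lambda I) has bounded inverse (the diagonal entries 1/(d_n - lambda) are bounded). For our sequence d_n = 26 + 18/n, n = 1, 2, 3, ...:
  - {d_n} = {26 + 18/n : n ≥ 1}; the only limit point is 26
  - closure = {26 + 18/n : n ≥ 1} ∪ {26}
For the norm: a diagonal operator has ||D|| = sup_n |d_n|. Here d_n = 26 + 18/n is positive and decreasing, so sup_n |d_n| = d_1 = 26 + 18 = 44. So ||D|| = 44.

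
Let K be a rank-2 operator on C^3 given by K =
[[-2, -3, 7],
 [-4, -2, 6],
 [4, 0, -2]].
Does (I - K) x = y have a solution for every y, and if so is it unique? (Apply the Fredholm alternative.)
(I - K) is invertible (det(I - K) = -21 ≠ 0), so for every y in C^3 the equation (I - K) x = y has a unique solution.

K has rank 2 and factors as K = U V^T = u1 v1^T + u2 v2^T with u1 = (2, 2, -1), v1 = (-2, -1, 3), u2 = (-1, 0, -1), v2 = (-2, 1, -1) (multiplying out reproduces the displayed K). The nonzero eigenvalues of U V^T coincide with those of the 2 x 2 matrix G = V^T U = [[v1·u1, v1·u2], [v2·u1, v2·u2]] = [[-9, -1], [-1, 3]], and by the Sylvester determinant identity det(I_3 - U V^T) = det(I_2 - V^T U) = det([[10, 1], [1, -2]]) = (10)(-2) - (1)(1) = -21. (Direct check: I - K =
[[3, 3, -7],
 [4, 3, -6],
 [-4, 0, 3]]
has determinant -21.) The finite-dimensional Fredholm alternative says: either (I - K) is invertible, or ker(I - K) ≠ {0} and then range(I - K) = ker((I - K)^*)^⊥, with dim ker(I - K) = dim ker((I - K)^*). Since det(I - K) ≠ 0, 1 is not an eigenvalue of K and ker(I - K) = {0}, so we are in the first case: for every y there is a unique x = (I - K)^(-1) y. (Explicitly, by the Woodbury identity, (I - U V^T)^(-1) = I + U (I_2 - G)^(-1) V^T.)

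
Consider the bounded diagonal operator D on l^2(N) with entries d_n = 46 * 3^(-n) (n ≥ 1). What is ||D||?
||D|| = 46/3 (attained at n = 1)

For D diagonal, ||D|| = sup_n |d_n|. The sequence d_n = 46 * 3^(-n) is positive and strictly decreasing (ratio 3^(-1) < 1), so the supremum is d_1 = 46/3. Hence ||D|| = 46/3.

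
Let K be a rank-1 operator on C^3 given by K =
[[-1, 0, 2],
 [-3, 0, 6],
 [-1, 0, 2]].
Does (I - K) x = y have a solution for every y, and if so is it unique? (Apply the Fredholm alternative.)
(I - K) is singular (det(I - K) = 0, i.e. 1 ∈ sigma(K)). (I - K) x = y is solvable iff y ⊥ ker((I - K)^*) = span{(-1, 0, 2)}, i.e. iff -y_1 + 2y_3 = 0. When solvable, the solutions are x = y + c·(1, 3, 1), c arbitrary (ker(I - K) = span{(1, 3, 1)}, dimension 1).

K has rank 1, so it is an outer product K = u v^T: every row of K is a multiple of one row vector. Reading off the entries, u = (1, 3, 1) and v = (-1, 0, 2) (row i of K equals u_i·v^T). A rank-one matrix u v^T satisfies K u = u (v·u) and kills the (2)-dimensional subspace v^⊥, so its characteristic polynomial is lambda^2 (lambda - v·u) with v·u = tr K = 1. Hence the eigenvalues of I - K are 1 (multiplicity 2) and 1 - (1) = 0, so det(I - K) = 0. (Direct check: I - K =
[[2, 0, -2],
 [3, 1, -6],
 [1, 0, -1]]
has determinant 0.) So 1 is an eigenvalue of K and (I - K) is not invertible. The finite-dimensional Fredholm alternative says: either (I - K) is invertible, or ker(I - K) ≠ {0} and then range(I - K) = ker((I - K)^*)^⊥, with dim ker(I - K) = dim ker((I - K)^*). We are in the second case, so we need both kernels. Kernel of I - K: (I - K) u = u - u (v·u) = u - u = 0, so ker(I - K) = span{u} = span{(1, 3, 1)} (it is exactly 1-dimensional because rank(I - K) = 2). Kernel of the adjoint: K is real, so (I - K)^* = I - K^T = I - v u^T, and (I - v u^T) v = v - v (u·v) = 0; hence ker((I - K)^*) = span{v} = span{(-1, 0, 2)}. Therefore (I - K) x = y is solvable iff <y, v> = 0, i.e. iff -y_1 + 2y_3 = 0. When this holds, K y = u (v·y) = 0, so (I - K) y = y and x = y is a particular solution; the full solution set is the line x = y + c·u = y + c·(1, 3, 1), c ∈ C.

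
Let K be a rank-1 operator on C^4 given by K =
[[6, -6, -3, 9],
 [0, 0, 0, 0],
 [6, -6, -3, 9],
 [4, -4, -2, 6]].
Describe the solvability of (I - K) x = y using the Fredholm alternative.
(I - K) is invertible (det(I - K) = -8 ≠ 0), so for every y in C^4 the equation (I - K) x = y has a unique solution.

K has rank 1, so it is an outer product K = u v^T: every row of K is a multiple of one row vector. Reading off the entries, u = (-3, 0, -3, -2) and v = (-2, 2, 1, -3) (row i of K equals u_i·v^T). A rank-one matrix u v^T satisfies K u = u (v·u) and kills the (3)-dimensional subspace v^⊥, so its characteristic polynomial is lambda^3 (lambda - v·u) with v·u = tr K = 9. Hence the eigenvalues of I - K are 1 (multiplicity 3) and 1 - (9) = -8, so det(I - K) = -8. (Direct check: I - K =
[[-5, 6, 3, -9],
 [0, 1, 0, 0],
 [-6, 6, 4, -9],
 [-4, 4, 2, -5]]
has determinant -8.) The finite-dimensional Fredholm alternative says: either (I - K) is invertible, or ker(I - K) ≠ {0} and then range(I - K) = ker((I - K)^*)^⊥, with dim ker(I - K) = dim ker((I - K)^*). Since det(I - K) ≠ 0, 1 is not an eigenvalue of K and ker(I - K) = {0}, so we are in the first case: for every y there is a unique x = (I - K)^(-1) y. Explicitly, by the Sherman–Morrison formula, (I - u v^T)^(-1) = I + u v^T/(1 - v·u), i.e. (I - K)^(-1) = I + K/(-8).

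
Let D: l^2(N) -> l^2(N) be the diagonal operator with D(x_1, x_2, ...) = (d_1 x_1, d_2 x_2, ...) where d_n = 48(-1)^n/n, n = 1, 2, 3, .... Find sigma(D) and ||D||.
sigma(D) = {48(-1)^n/n : n ≥ 1} ∪ {0}; ||D|| = 48

A bounded diagonal operator on l^2 with diagonal entries d_n has spectrum equal to the closure of {d_n : n ≥ 1}: every d_n is an eigenvalue (with eigenvector e_n), so {d_n} ⊂ sigma(D); the spectrum is closed, so its closure is too; and for lambda not in the closure, (D - lambda I) has bounded inverse (the diagonal entries 1/(d_n - lambda) are bounded). For our sequence d_n = 48(-1)^n/n, n = 1, 2, 3, ...:
  - {d_n} = {48(-1)^n/n : n ≥ 1}; the only limit point is 0
  - closure = {48(-1)^n/n : n ≥ 1} ∪ {0}
For the norm: a diagonal operator has ||D|| = sup_n |d_n|. Here |d_n| = 48/n is decreasing, so sup_n |d_n| = |d_1| = 48. So ||D|| = 48.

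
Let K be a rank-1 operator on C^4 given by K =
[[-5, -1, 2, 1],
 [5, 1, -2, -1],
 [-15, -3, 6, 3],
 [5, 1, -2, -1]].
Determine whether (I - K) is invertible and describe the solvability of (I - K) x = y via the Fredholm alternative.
(I - K) is singular (det(I - K) = 0, i.e. 1 ∈ sigma(K)). (I - K) x = y is solvable iff y ⊥ ker((I - K)^*) = span{(-5, -1, 2, 1)}, i.e. iff -5y_1 - y_2 + 2y_3 + y_4 = 0. When solvable, the solutions are x = y + c·(1, -1, 3, -1), c arbitrary (ker(I - K) = span{(1, -1, 3, -1)}, dimension 1).

K has rank 1, so it is an outer product K = u v^T: every row of K is a multiple of one row vector. Reading off the entries, u = (1, -1, 3, -1) and v = (-5, -1, 2, 1) (row i of K equals u_i·v^T). A rank-one matrix u v^T satisfies K u = u (v·u) and kills the (3)-dimensional subspace v^⊥, so its characteristic polynomial is lambda^3 (lambda - v·u) with v·u = tr K = 1. Hence the eigenvalues of I - K are 1 (multiplicity 3) and 1 - (1) = 0, so det(I - K) = 0. (Direct check: I - K =
[[6, 1, -2, -1],
 [-5, 0, 2, 1],
 [15, 3, -5, -3],
 [-5, -1, 2, 2]]
has determinant 0.) So 1 is an eigenvalue of K and (I - K) is not invertible. The finite-dimensional Fredholm alternative says: either (I - K) is invertible, or ker(I - K) ≠ {0} and then range(I - K) = ker((I - K)^*)^⊥, with dim ker(I - K) = dim ker((I - K)^*). We are in the second case, so we need both kernels. Kernel of I - K: (I - K) u = u - u (v·u) = u - u = 0, so ker(I - K) = span{u} = span{(1, -1, 3, -1)} (it is exactly 1-dimensional because rank(I - K) = 3). Kernel of the adjoint: K is real, so (I - K)^* = I - K^T = I - v u^T, and (I - v u^T) v = v - v (u·v) = 0; hence ker((I - K)^*) = span{v} = span{(-5, -1, 2, 1)}. Therefore (I - K) x = y is solvable iff <y, v> = 0, i.e. iff -5y_1 - y_2 + 2y_3 + y_4 = 0. When this holds, K y = u (v·y) = 0, so (I - K) y = y and x = y is a particular solution; the full solution set is the line x = y + c·u = y + c·(1, -1, 3, -1), c ∈ C.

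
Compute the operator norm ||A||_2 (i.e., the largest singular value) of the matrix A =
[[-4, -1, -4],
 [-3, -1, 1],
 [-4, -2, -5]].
||A||_2 ≈ 8.9337 (= sqrt(largest eigenvalue of A^T A))

||A||_2 = sigma_max(A) = sqrt(lambda_max(A^T A)). Form the symmetric matrix M = A^T A =
[[41, 15, 33],
 [15, 6, 13],
 [33, 13, 42]].
Its characteristic polynomial (trace, sum of principal 2x2 minors, determinant of M give the coefficients) is
  p(λ) = det(λ I - M) = λ^3 - 89λ^2 + 737λ - 289.
No integer candidate from the rational root theorem (±divisors of 289) is a root, so the roots are irrational. The cubic discriminant is Δ = 2225194992 > 0, so there are three distinct real roots. p(0) = -289 and p(1) = 360 have opposite signs, so a root lies in (0, 1); Newton's method refines it to λ ≈ 0.4126. p(8) = 423 and p(9) = -136 have opposite signs, so a root lies in (8, 9); Newton's method refines it to λ ≈ 8.7763. p(79) = -4476 and p(80) = 1071 have opposite signs, so a root lies in (79, 80); Newton's method refines it to λ ≈ 79.8111. Check (Vieta): the three roots sum to 89, matching tr M = 89.
So the eigenvalues of A^T A are ≈ 0.4126, 8.7763, 79.8111 (all ≥ 0, as they must be for A^T A). The largest is λ_max ≈ 79.8111, hence ||A||_2 = sqrt(λ_max) ≈ 8.9337.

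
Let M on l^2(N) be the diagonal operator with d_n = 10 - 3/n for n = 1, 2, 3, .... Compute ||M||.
||M|| = 10

For a diagonal operator on l^2 with entries d_n, ||M|| = sup_n |d_n|. Here d_1 = 7, d_2 = 17/2, ..., and d_n = 10 - 3/n increases monotonically toward 10. All terms lie in [7, 10), so |d_n| = d_n and the supremum is the limit 10, which is not attained by any individual d_n. Hence ||M|| = 10.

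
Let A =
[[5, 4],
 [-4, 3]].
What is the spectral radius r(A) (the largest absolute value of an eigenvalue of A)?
r(A) = sqrt(31) ≈ 5.5678

The eigenvalues of A are the roots of its characteristic polynomial. With M = A (coefficients from the trace and determinant):
  p(λ) = det(λ I - M) = λ^2 - 8λ + 31.
For λ^2 - 8λ + 31 the discriminant is -60. It is negative, so the roots are the complex-conjugate pair λ = 4 ± (sqrt(60)/2) i ≈ 4 ± 3.873i. For a conjugate pair the product of the roots equals the constant term, so |λ|^2 = 31 and |λ| = sqrt(31) ≈ 5.5678.
Thus the eigenvalues (to 4 decimals) are 4 ± 3.873i (modulus 5.5678). The spectral radius is the largest modulus: r(A) = sqrt(31) ≈ 5.5678. (Cross-check: r(A) ≤ ||A||_2 ≈ 6.6569; equality holds whenever A is normal, though it can also hold for some non-normal A.)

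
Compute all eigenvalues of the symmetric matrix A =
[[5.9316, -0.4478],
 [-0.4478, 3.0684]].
sigma(A) ≈ {3, 6}

A is real symmetric, so its spectrum consists of real eigenvalues. Expanding the characteristic polynomial of the displayed matrix gives
  det(λ I - A) = p(λ) = λ^2 + (-9)λ + (18).
Solving p(λ) = 0 yields eigenvalues ≈ 3, 6. (A is shown rounded to 4 decimals, so these recover the underlying integer eigenvalues to within that precision.)
Verification: the trace of A = 9 equals the sum of eigenvalues 9, and det(A) ≈ 18.0000 matches the eigenvalue product 18.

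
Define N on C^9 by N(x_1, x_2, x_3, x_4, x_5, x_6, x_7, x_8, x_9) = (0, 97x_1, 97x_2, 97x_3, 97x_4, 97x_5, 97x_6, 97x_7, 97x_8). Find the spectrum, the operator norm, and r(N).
sigma(N) = {0}; ||N|| = 97; r(N) = 0. (N is nilpotent with N^9 = 0.)

On C^9, N is a strictly lower-triangular matrix with 97 on the subdiagonal and zeros elsewhere, so its characteristic polynomial is lambda^9 and every eigenvalue is 0: sigma(N) = {0}. For the operator norm, N e_i = 97e_{i+1} for i = 1, ..., 8 and N e_9 = 0, so the singular values of N are 97 (with multiplicity 8) and 0; hence ||N|| = 97. The spectral radius r(N) = max|lambda| = 0. Note ||N|| > r(N) — characteristic of non-normal nilpotent operators. Indeed N^9 = 0.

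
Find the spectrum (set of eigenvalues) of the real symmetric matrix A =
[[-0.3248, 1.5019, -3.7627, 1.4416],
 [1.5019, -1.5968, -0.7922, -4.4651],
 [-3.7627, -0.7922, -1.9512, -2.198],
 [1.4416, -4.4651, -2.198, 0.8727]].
sigma(A) ≈ {-6, -5, 3, 5}

A is real symmetric, so its spectrum consists of real eigenvalues. Expanding the characteristic polynomial of the displayed matrix gives
  det(λ I - A) = p(λ) = λ^4 + (3)λ^3 + (-43)λ^2 + (-75.0016)λ + (449.9936).
Solving p(λ) = 0 yields eigenvalues ≈ -6, -5, 3, 5. (A is shown rounded to 4 decimals, so these recover the underlying integer eigenvalues to within that precision.)
Verification: the trace of A = -3 equals the sum of eigenvalues -3, and det(A) ≈ 449.9936 matches the eigenvalue product 450.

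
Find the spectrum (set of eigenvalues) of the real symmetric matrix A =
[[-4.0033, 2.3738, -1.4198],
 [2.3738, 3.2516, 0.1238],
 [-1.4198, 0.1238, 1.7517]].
sigma(A) ≈ {-5, 2, 4}

A is real symmetric, so its spectrum consists of real eigenvalues. Expanding the characteristic polynomial of the displayed matrix gives
  det(λ I - A) = p(λ) = λ^3 + (-1)λ^2 + (-22)λ + (40).
Solving p(λ) = 0 yields eigenvalues ≈ -5, 2, 4. (A is shown rounded to 4 decimals, so these recover the underlying integer eigenvalues to within that precision.)
Verification: the trace of A = 1 equals the sum of eigenvalues 1, and det(A) ≈ -40.0006 matches the eigenvalue product -40.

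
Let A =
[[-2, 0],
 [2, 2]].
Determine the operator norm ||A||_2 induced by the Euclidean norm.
||A||_2 = sqrt((12 + sqrt(80))/2) ≈ 3.2361 (= sqrt(largest eigenvalue of A^T A))

||A||_2 = sigma_max(A) = sqrt(lambda_max(A^T A)). Form the symmetric matrix M = A^T A =
[[8, 4],
 [4, 4]].
Its characteristic polynomial (trace, determinant of M give the coefficients) is
  p(λ) = det(λ I - M) = λ^2 - 12λ + 16.
For λ^2 - 12λ + 16 the discriminant is 80. It is nonnegative but not a perfect square, so the roots are real and irrational: λ = (12 ± sqrt(80))/2 ≈ 10.4721, 1.5279.
So the eigenvalues of A^T A are ≈ 1.5279, 10.4721 (all ≥ 0, as they must be for A^T A). The largest is λ_max = (12 + sqrt(80))/2 ≈ 10.4721, hence ||A||_2 = sqrt(λ_max) = sqrt((12 + sqrt(80))/2) ≈ 3.2361.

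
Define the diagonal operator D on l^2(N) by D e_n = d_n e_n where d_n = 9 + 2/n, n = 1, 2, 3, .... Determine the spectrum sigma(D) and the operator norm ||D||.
sigma(D) = {9 + 2/n : n ≥ 1} ∪ {9}; ||D|| = 11

A bounded diagonal operator on l^2 with diagonal entries d_n has spectrum equal to the closure of {d_n : n ≥ 1}: every d_n is an eigenvalue (with eigenvector e_n), so {d_n} ⊂ sigma(D); the spectrum is closed, so its closure is too; and for lambda not in the closure, (D - lambda I) has bounded inverse (the diagonal entries 1/(d_n - lambda) are bounded). For our sequence d_n = 9 + 2/n, n = 1, 2, 3, ...:
  - {d_n} = {9 + 2/n : n ≥ 1}; the only limit point is 9
  - closure = {9 + 2/n : n ≥ 1} ∪ {9}
For the norm: a diagonal operator has ||D|| = sup_n |d_n|. Here d_n = 9 + 2/n is positive and decreasing, so sup_n |d_n| = d_1 = 9 + 2 = 11. So ||D|| = 11.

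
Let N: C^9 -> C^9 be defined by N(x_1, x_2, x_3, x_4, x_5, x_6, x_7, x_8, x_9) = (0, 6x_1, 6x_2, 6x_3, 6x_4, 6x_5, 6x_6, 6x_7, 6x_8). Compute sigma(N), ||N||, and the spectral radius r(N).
sigma(N) = {0}; ||N|| = 6; r(N) = 0. (N is nilpotent with N^9 = 0.)

On C^9, N is a strictly lower-triangular matrix with 6 on the subdiagonal and zeros elsewhere, so its characteristic polynomial is lambda^9 and every eigenvalue is 0: sigma(N) = {0}. For the operator norm, N e_i = 6e_{i+1} for i = 1, ..., 8 and N e_9 = 0, so the singular values of N are 6 (with multiplicity 8) and 0; hence ||N|| = 6. The spectral radius r(N) = max|lambda| = 0. Note ||N|| > r(N) — characteristic of non-normal nilpotent operators. Indeed N^9 = 0.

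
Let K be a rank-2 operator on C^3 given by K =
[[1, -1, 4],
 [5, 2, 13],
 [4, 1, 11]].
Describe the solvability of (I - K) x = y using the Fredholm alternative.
(I - K) is invertible (det(I - K) = -2 ≠ 0), so for every y in C^3 the equation (I - K) x = y has a unique solution.

K has rank 2 and factors as K = U V^T = u1 v1^T + u2 v2^T with u1 = (-2, -3, -3), v1 = (-1, 0, -3), u2 = (1, -2, -1), v2 = (-1, -1, -2) (multiplying out reproduces the displayed K). The nonzero eigenvalues of U V^T coincide with those of the 2 x 2 matrix G = V^T U = [[v1·u1, v1·u2], [v2·u1, v2·u2]] = [[11, 2], [11, 3]], and by the Sylvester determinant identity det(I_3 - U V^T) = det(I_2 - V^T U) = det([[-10, -2], [-11, -2]]) = (-10)(-2) - (-2)(-11) = -2. (Direct check: I - K =
[[0, 1, -4],
 [-5, -1, -13],
 [-4, -1, -10]]
has determinant -2.) The finite-dimensional Fredholm alternative says: either (I - K) is invertible, or ker(I - K) ≠ {0} and then range(I - K) = ker((I - K)^*)^⊥, with dim ker(I - K) = dim ker((I - K)^*). Since det(I - K) ≠ 0, 1 is not an eigenvalue of K and ker(I - K) = {0}, so we are in the first case: for every y there is a unique x = (I - K)^(-1) y. (Explicitly, by the Woodbury identity, (I - U V^T)^(-1) = I + U (I_2 - G)^(-1) V^T.)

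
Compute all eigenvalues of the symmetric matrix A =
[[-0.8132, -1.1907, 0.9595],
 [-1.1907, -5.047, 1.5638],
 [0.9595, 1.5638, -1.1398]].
sigma(A) ≈ {-6, -1, 0}

A is real symmetric, so its spectrum consists of real eigenvalues. Expanding the characteristic polynomial of the displayed matrix gives
  det(λ I - A) = p(λ) = λ^3 + (7)λ^2 + (6)λ + (0).
Solving p(λ) = 0 yields eigenvalues ≈ -6, -1, 0. (A is shown rounded to 4 decimals, so these recover the underlying integer eigenvalues to within that precision.)
Verification: the trace of A = -7 equals the sum of eigenvalues -7, and det(A) ≈ -0.0001 matches the eigenvalue product 0.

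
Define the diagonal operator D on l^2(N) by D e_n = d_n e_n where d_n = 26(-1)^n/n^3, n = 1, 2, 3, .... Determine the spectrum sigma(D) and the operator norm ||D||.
sigma(D) = {26(-1)^n/n^3 : n ≥ 1} ∪ {0}; ||D|| = 26

A bounded diagonal operator on l^2 with diagonal entries d_n has spectrum equal to the closure of {d_n : n ≥ 1}: every d_n is an eigenvalue (with eigenvector e_n), so {d_n} ⊂ sigma(D); the spectrum is closed, so its closure is too; and for lambda not in the closure, (D - lambda I) has bounded inverse (the diagonal entries 1/(d_n - lambda) are bounded). For our sequence d_n = 26(-1)^n/n^3, n = 1, 2, 3, ...:
  - {d_n} = {26(-1)^n/n^3 : n ≥ 1}; the only limit point is 0
  - closure = {26(-1)^n/n^3 : n ≥ 1} ∪ {0}
For the norm: a diagonal operator has ||D|| = sup_n |d_n|. Here |d_n| = 26/n^3 is decreasing, so sup_n |d_n| = |d_1| = 26. So ||D|| = 26.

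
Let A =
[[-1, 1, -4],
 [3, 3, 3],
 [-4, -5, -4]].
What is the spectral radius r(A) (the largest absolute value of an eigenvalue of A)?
r(A) ≈ 4.756

The eigenvalues of A are the roots of its characteristic polynomial. With M = A (coefficients from the trace, the sum of principal 2x2 minors, and det A):
  p(λ) = det(λ I - M) = λ^3 + 2λ^2 - 15λ - 9.
No integer candidate from the rational root theorem (±divisors of 9) is a root, so the roots are irrational. The cubic discriminant is Δ = 17361 > 0, so there are three distinct real roots. p(-5) = -9 and p(-4) = 19 have opposite signs, so a root lies in (-5, -4); Newton's method refines it to λ ≈ -4.756. p(-1) = 7 and p(0) = -9 have opposite signs, so a root lies in (-1, 0); Newton's method refines it to λ ≈ -0.5691. p(3) = -9 and p(4) = 27 have opposite signs, so a root lies in (3, 4); Newton's method refines it to λ ≈ 3.3251. Check (Vieta): the three roots sum to -2, matching tr M = -2.
Thus the eigenvalues (to 4 decimals) are -4.756 (modulus 4.756); -0.5691 (modulus 0.5691); 3.3251 (modulus 3.3251). The spectral radius is the largest modulus: r(A) ≈ 4.756. (Cross-check: r(A) ≤ ||A||_2 ≈ 9.4318; equality holds whenever A is normal, though it can also hold for some non-normal A.)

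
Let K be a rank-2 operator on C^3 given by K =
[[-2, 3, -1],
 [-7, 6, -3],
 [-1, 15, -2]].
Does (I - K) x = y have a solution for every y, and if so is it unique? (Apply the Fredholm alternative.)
(I - K) is invertible (det(I - K) = 44 ≠ 0), so for every y in C^3 the equation (I - K) x = y has a unique solution.

K has rank 2 and factors as K = U V^T = u1 v1^T + u2 v2^T with u1 = (0, -1, 3), v1 = (1, 3, 0), u2 = (-1, -3, -2), v2 = (2, -3, 1) (multiplying out reproduces the displayed K). The nonzero eigenvalues of U V^T coincide with those of the 2 x 2 matrix G = V^T U = [[v1·u1, v1·u2], [v2·u1, v2·u2]] = [[-3, -10], [6, 5]], and by the Sylvester determinant identity det(I_3 - U V^T) = det(I_2 - V^T U) = det([[4, 10], [-6, -4]]) = (4)(-4) - (10)(-6) = 44. (Direct check: I - K =
[[3, -3, 1],
 [7, -5, 3],
 [1, -15, 3]]
has determinant 44.) The finite-dimensional Fredholm alternative says: either (I - K) is invertible, or ker(I - K) ≠ {0} and then range(I - K) = ker((I - K)^*)^⊥, with dim ker(I - K) = dim ker((I - K)^*). Since det(I - K) ≠ 0, 1 is not an eigenvalue of K and ker(I - K) = {0}, so we are in the first case: for every y there is a unique x = (I - K)^(-1) y. (Explicitly, by the Woodbury identity, (I - U V^T)^(-1) = I + U (I_2 - G)^(-1) V^T.)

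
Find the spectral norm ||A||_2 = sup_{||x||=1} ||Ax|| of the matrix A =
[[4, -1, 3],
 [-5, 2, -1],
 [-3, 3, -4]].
||A||_2 ≈ 9.0268 (= sqrt(largest eigenvalue of A^T A))

||A||_2 = sigma_max(A) = sqrt(lambda_max(A^T A)). Form the symmetric matrix M = A^T A =
[[50, -23, 29],
 [-23, 14, -17],
 [29, -17, 26]].
Its characteristic polynomial (trace, sum of principal 2x2 minors, determinant of M give the coefficients) is
  p(λ) = det(λ I - M) = λ^3 - 90λ^2 + 705λ - 900.
No integer candidate from the rational root theorem (±divisors of 900) is a root, so the roots are irrational. The cubic discriminant is Δ = 1005912000 > 0, so there are three distinct real roots. p(1) = -284 and p(2) = 158 have opposite signs, so a root lies in (1, 2); Newton's method refines it to λ ≈ 1.596. p(6) = 306 and p(7) = -32 have opposite signs, so a root lies in (6, 7); Newton's method refines it to λ ≈ 6.9205. p(81) = -2844 and p(82) = 3118 have opposite signs, so a root lies in (81, 82); Newton's method refines it to λ ≈ 81.4835. Check (Vieta): the three roots sum to 90, matching tr M = 90.
So the eigenvalues of A^T A are ≈ 1.596, 6.9205, 81.4835 (all ≥ 0, as they must be for A^T A). The largest is λ_max ≈ 81.4835, hence ||A||_2 = sqrt(λ_max) ≈ 9.0268.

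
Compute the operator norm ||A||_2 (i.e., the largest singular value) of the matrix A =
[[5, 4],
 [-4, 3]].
||A||_2 = sqrt((66 + sqrt(512))/2) ≈ 6.6569 (= sqrt(largest eigenvalue of A^T A))

||A||_2 = sigma_max(A) = sqrt(lambda_max(A^T A)). Form the symmetric matrix M = A^T A =
[[41, 8],
 [8, 25]].
Its characteristic polynomial (trace, determinant of M give the coefficients) is
  p(λ) = det(λ I - M) = λ^2 - 66λ + 961.
For λ^2 - 66λ + 961 the discriminant is 512. It is nonnegative but not a perfect square, so the roots are real and irrational: λ = (66 ± sqrt(512))/2 ≈ 44.3137, 21.6863.
So the eigenvalues of A^T A are ≈ 21.6863, 44.3137 (all ≥ 0, as they must be for A^T A). The largest is λ_max = (66 + sqrt(512))/2 ≈ 44.3137, hence ||A||_2 = sqrt(λ_max) = sqrt((66 + sqrt(512))/2) ≈ 6.6569.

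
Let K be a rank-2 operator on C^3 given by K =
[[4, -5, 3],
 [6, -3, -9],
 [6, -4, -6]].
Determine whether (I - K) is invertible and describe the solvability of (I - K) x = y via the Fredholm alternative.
(I - K) is invertible (det(I - K) = -36 ≠ 0), so for every y in C^3 the equation (I - K) x = y has a unique solution.

K has rank 2 and factors as K = U V^T = u1 v1^T + u2 v2^T with u1 = (1, -3, -2), v1 = (-2, 1, 3), u2 = (-3, 0, -1), v2 = (-2, 2, 0) (multiplying out reproduces the displayed K). The nonzero eigenvalues of U V^T coincide with those of the 2 x 2 matrix G = V^T U = [[v1·u1, v1·u2], [v2·u1, v2·u2]] = [[-11, 3], [-8, 6]], and by the Sylvester determinant identity det(I_3 - U V^T) = det(I_2 - V^T U) = det([[12, -3], [8, -5]]) = (12)(-5) - (-3)(8) = -36. (Direct check: I - K =
[[-3, 5, -3],
 [-6, 4, 9],
 [-6, 4, 7]]
has determinant -36.) The finite-dimensional Fredholm alternative says: either (I - K) is invertible, or ker(I - K) ≠ {0} and then range(I - K) = ker((I - K)^*)^⊥, with dim ker(I - K) = dim ker((I - K)^*). Since det(I - K) ≠ 0, 1 is not an eigenvalue of K and ker(I - K) = {0}, so we are in the first case: for every y there is a unique x = (I - K)^(-1) y. (Explicitly, by the Woodbury identity, (I - U V^T)^(-1) = I + U (I_2 - G)^(-1) V^T.)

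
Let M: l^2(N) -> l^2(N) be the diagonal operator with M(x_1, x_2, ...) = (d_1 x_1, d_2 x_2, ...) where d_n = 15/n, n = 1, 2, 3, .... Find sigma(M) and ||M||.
sigma(M) = {15/n : n ≥ 1} ∪ {0}; ||M|| = 15

A bounded diagonal operator on l^2 with diagonal entries d_n has spectrum equal to the closure of {d_n : n ≥ 1}: every d_n is an eigenvalue (with eigenvector e_n), so {d_n} ⊂ sigma(M); the spectrum is closed, so its closure is too; and for lambda not in the closure, (M - lambda I) has bounded inverse (the diagonal entries 1/(d_n - lambda) are bounded). For our sequence d_n = 15/n, n = 1, 2, 3, ...:
  - {d_n} = {15/n : n ≥ 1}; the only limit point is 0
  - closure = {15/n : n ≥ 1} ∪ {0}
For the norm: a diagonal operator has ||M|| = sup_n |d_n|. Here d_n = 15/n is positive and decreasing, so sup_n |d_n| = d_1 = 15. So ||M|| = 15.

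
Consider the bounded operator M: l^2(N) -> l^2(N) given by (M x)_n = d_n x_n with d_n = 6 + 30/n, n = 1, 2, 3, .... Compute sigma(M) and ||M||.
sigma(M) = {6 + 30/n : n ≥ 1} ∪ {6}; ||M|| = 36

A bounded diagonal operator on l^2 with diagonal entries d_n has spectrum equal to the closure of {d_n : n ≥ 1}: every d_n is an eigenvalue (with eigenvector e_n), so {d_n} ⊂ sigma(M); the spectrum is closed, so its closure is too; and for lambda not in the closure, (M - lambda I) has bounded inverse (the diagonal entries 1/(d_n - lambda) are bounded). For our sequence d_n = 6 + 30/n, n = 1, 2, 3, ...:
  - {d_n} = {6 + 30/n : n ≥ 1}; the only limit point is 6
  - closure = {6 + 30/n : n ≥ 1} ∪ {6}
For the norm: a diagonal operator has ||M|| = sup_n |d_n|. Here d_n = 6 + 30/n is positive and decreasing, so sup_n |d_n| = d_1 = 6 + 30 = 36. So ||M|| = 36.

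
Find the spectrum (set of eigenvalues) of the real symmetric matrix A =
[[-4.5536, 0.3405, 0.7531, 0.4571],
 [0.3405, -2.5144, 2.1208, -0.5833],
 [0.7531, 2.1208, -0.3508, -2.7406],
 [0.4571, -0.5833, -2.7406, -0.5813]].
sigma(A) ≈ {-5, -4, -2, 3}

A is real symmetric, so its spectrum consists of real eigenvalues. Expanding the characteristic polynomial of the displayed matrix gives
  det(λ I - A) = p(λ) = λ^4 + (8)λ^3 + (5)λ^2 + (-74)λ + (-120.0034).
Solving p(λ) = 0 yields eigenvalues ≈ -5, -4, -2, 3. (A is shown rounded to 4 decimals, so these recover the underlying integer eigenvalues to within that precision.)
Verification: the trace of A = -8 equals the sum of eigenvalues -8, and det(A) ≈ -120.0034 matches the eigenvalue product -120.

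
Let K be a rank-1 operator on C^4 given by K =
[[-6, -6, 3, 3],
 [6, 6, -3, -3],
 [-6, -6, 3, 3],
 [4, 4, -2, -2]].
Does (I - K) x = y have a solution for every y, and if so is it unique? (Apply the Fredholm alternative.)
(I - K) is singular (det(I - K) = 0, i.e. 1 ∈ sigma(K)). (I - K) x = y is solvable iff y ⊥ ker((I - K)^*) = span{(-2, -2, 1, 1)}, i.e. iff -2y_1 - 2y_2 + y_3 + y_4 = 0. When solvable, the solutions are x = y + c·(3, -3, 3, -2), c arbitrary (ker(I - K) = span{(3, -3, 3, -2)}, dimension 1).

K has rank 1, so it is an outer product K = u v^T: every row of K is a multiple of one row vector. Reading off the entries, u = (3, -3, 3, -2) and v = (-2, -2, 1, 1) (row i of K equals u_i·v^T). A rank-one matrix u v^T satisfies K u = u (v·u) and kills the (3)-dimensional subspace v^⊥, so its characteristic polynomial is lambda^3 (lambda - v·u) with v·u = tr K = 1. Hence the eigenvalues of I - K are 1 (multiplicity 3) and 1 - (1) = 0, so det(I - K) = 0. (Direct check: I - K =
[[7, 6, -3, -3],
 [-6, -5, 3, 3],
 [6, 6, -2, -3],
 [-4, -4, 2, 3]]
has determinant 0.) So 1 is an eigenvalue of K and (I - K) is not invertible. The finite-dimensional Fredholm alternative says: either (I - K) is invertible, or ker(I - K) ≠ {0} and then range(I - K) = ker((I - K)^*)^⊥, with dim ker(I - K) = dim ker((I - K)^*). We are in the second case, so we need both kernels. Kernel of I - K: (I - K) u = u - u (v·u) = u - u = 0, so ker(I - K) = span{u} = span{(3, -3, 3, -2)} (it is exactly 1-dimensional because rank(I - K) = 3). Kernel of the adjoint: K is real, so (I - K)^* = I - K^T = I - v u^T, and (I - v u^T) v = v - v (u·v) = 0; hence ker((I - K)^*) = span{v} = span{(-2, -2, 1, 1)}. Therefore (I - K) x = y is solvable iff <y, v> = 0, i.e. iff -2y_1 - 2y_2 + y_3 + y_4 = 0. When this holds, K y = u (v·y) = 0, so (I - K) y = y and x = y is a particular solution; the full solution set is the line x = y + c·u = y + c·(3, -3, 3, -2), c ∈ C.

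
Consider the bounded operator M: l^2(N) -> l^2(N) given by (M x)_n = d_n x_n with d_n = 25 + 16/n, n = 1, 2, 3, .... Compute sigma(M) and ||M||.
sigma(M) = {25 + 16/n : n ≥ 1} ∪ {25}; ||M|| = 41

A bounded diagonal operator on l^2 with diagonal entries d_n has spectrum equal to the closure of {d_n : n ≥ 1}: every d_n is an eigenvalue (with eigenvector e_n), so {d_n} ⊂ sigma(M); the spectrum is closed, so its closure is too; and for lambda not in the closure, (M - lambda I) has bounded inverse (the diagonal entries 1/(d_n - lambda) are bounded). For our sequence d_n = 25 + 16/n, n = 1, 2, 3, ...:
  - {d_n} = {25 + 16/n : n ≥ 1}; the only limit point is 25
  - closure = {25 + 16/n : n ≥ 1} ∪ {25}
For the norm: a diagonal operator has ||M|| = sup_n |d_n|. Here d_n = 25 + 16/n is positive and decreasing, so sup_n |d_n| = d_1 = 25 + 16 = 41. So ||M|| = 41.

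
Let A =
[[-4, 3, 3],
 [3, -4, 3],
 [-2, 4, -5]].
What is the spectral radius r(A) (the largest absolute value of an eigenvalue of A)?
r(A) = 7

The eigenvalues of A are the roots of its characteristic polynomial. With M = A (coefficients from the trace, the sum of principal 2x2 minors, and det A):
  p(λ) = det(λ I - M) = λ^3 + 13λ^2 + 41λ - 7.
By the rational root theorem any rational root is an integer divisor of 7. Testing λ = -7: p(-7) = -343 + 637 - 287 - 7 = 0, so λ = -7 is a root. Dividing out (λ + 7) leaves p(λ) = (λ + 7)(λ^2 + 6λ - 1). For λ^2 + 6λ - 1 the discriminant is 40. It is nonnegative but not a perfect square, so the roots are real and irrational: λ = (-6 ± sqrt(40))/2 ≈ 0.1623, -6.1623.
Thus the eigenvalues (to 4 decimals) are 0.1623 (modulus 0.1623); -6.1623 (modulus 6.1623); -7 (modulus 7). The spectral radius is the largest modulus: r(A) = 7. (Cross-check: r(A) ≤ ||A||_2 ≈ 8.995; equality holds whenever A is normal, though it can also hold for some non-normal A.)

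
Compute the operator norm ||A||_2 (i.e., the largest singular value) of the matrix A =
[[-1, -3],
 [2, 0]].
||A||_2 = sqrt((14 + sqrt(52))/2) ≈ 3.2566 (= sqrt(largest eigenvalue of A^T A))

||A||_2 = sigma_max(A) = sqrt(lambda_max(A^T A)). Form the symmetric matrix M = A^T A =
[[5, 3],
 [3, 9]].
Its characteristic polynomial (trace, determinant of M give the coefficients) is
  p(λ) = det(λ I - M) = λ^2 - 14λ + 36.
For λ^2 - 14λ + 36 the discriminant is 52. It is nonnegative but not a perfect square, so the roots are real and irrational: λ = (14 ± sqrt(52))/2 ≈ 10.6056, 3.3944.
So the eigenvalues of A^T A are ≈ 3.3944, 10.6056 (all ≥ 0, as they must be for A^T A). The largest is λ_max = (14 + sqrt(52))/2 ≈ 10.6056, hence ||A||_2 = sqrt(λ_max) = sqrt((14 + sqrt(52))/2) ≈ 3.2566.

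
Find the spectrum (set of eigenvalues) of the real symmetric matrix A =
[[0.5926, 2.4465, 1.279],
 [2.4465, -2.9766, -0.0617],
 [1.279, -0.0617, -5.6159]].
sigma(A) ≈ {-6, -4, 2}

A is real symmetric, so its spectrum consists of real eigenvalues. Expanding the characteristic polynomial of the displayed matrix gives
  det(λ I - A) = p(λ) = λ^3 + (8)λ^2 + (4)λ + (-48).
Solving p(λ) = 0 yields eigenvalues ≈ -6, -4, 2. (A is shown rounded to 4 decimals, so these recover the underlying integer eigenvalues to within that precision.)
Verification: the trace of A = -8 equals the sum of eigenvalues -8, and det(A) ≈ 48.0001 matches the eigenvalue product 48.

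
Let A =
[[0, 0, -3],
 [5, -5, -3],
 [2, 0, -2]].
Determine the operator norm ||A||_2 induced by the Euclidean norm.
||A||_2 ≈ 8.0926 (= sqrt(largest eigenvalue of A^T A))

||A||_2 = sigma_max(A) = sqrt(lambda_max(A^T A)). Form the symmetric matrix M = A^T A =
[[29, -25, -19],
 [-25, 25, 15],
 [-19, 15, 22]].
Its characteristic polynomial (trace, sum of principal 2x2 minors, determinant of M give the coefficients) is
  p(λ) = det(λ I - M) = λ^3 - 76λ^2 + 702λ - 900.
No integer candidate from the rational root theorem (±divisors of 900) is a root, so the roots are irrational. The cubic discriminant is Δ = 724761072 > 0, so there are three distinct real roots. p(1) = -273 and p(2) = 208 have opposite signs, so a root lies in (1, 2); Newton's method refines it to λ ≈ 1.5306. p(8) = 364 and p(9) = -9 have opposite signs, so a root lies in (8, 9); Newton's method refines it to λ ≈ 8.9787. p(65) = -1745 and p(66) = 1872 have opposite signs, so a root lies in (65, 66); Newton's method refines it to λ ≈ 65.4908. Check (Vieta): the three roots sum to 76, matching tr M = 76.
So the eigenvalues of A^T A are ≈ 1.5306, 8.9787, 65.4908 (all ≥ 0, as they must be for A^T A). The largest is λ_max ≈ 65.4908, hence ||A||_2 = sqrt(λ_max) ≈ 8.0926.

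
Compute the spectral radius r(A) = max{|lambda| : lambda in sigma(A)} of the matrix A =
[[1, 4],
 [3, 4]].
r(A) = (5 + sqrt(57))/2 ≈ 6.2749

The eigenvalues of A are the roots of its characteristic polynomial. With M = A (coefficients from the trace and determinant):
  p(λ) = det(λ I - M) = λ^2 - 5λ - 8.
For λ^2 - 5λ - 8 the discriminant is 57. It is nonnegative but not a perfect square, so the roots are real and irrational: λ = (5 ± sqrt(57))/2 ≈ 6.2749, -1.2749.
Thus the eigenvalues (to 4 decimals) are 6.2749 (modulus 6.2749); -1.2749 (modulus 1.2749). The spectral radius is the largest modulus: r(A) = (5 + sqrt(57))/2 ≈ 6.2749. (Cross-check: r(A) ≤ ||A||_2 ≈ 6.3574; equality holds whenever A is normal, though it can also hold for some non-normal A.)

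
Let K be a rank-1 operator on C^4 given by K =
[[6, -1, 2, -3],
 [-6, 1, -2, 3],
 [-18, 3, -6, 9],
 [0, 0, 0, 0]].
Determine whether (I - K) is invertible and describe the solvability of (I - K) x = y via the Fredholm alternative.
(I - K) is singular (det(I - K) = 0, i.e. 1 ∈ sigma(K)). (I - K) x = y is solvable iff y ⊥ ker((I - K)^*) = span{(6, -1, 2, -3)}, i.e. iff 6y_1 - y_2 + 2y_3 - 3y_4 = 0. When solvable, the solutions are x = y + c·(1, -1, -3, 0), c arbitrary (ker(I - K) = span{(1, -1, -3, 0)}, dimension 1).

K has rank 1, so it is an outer product K = u v^T: every row of K is a multiple of one row vector. Reading off the entries, u = (1, -1, -3, 0) and v = (6, -1, 2, -3) (row i of K equals u_i·v^T). A rank-one matrix u v^T satisfies K u = u (v·u) and kills the (3)-dimensional subspace v^⊥, so its characteristic polynomial is lambda^3 (lambda - v·u) with v·u = tr K = 1. Hence the eigenvalues of I - K are 1 (multiplicity 3) and 1 - (1) = 0, so det(I - K) = 0. (Direct check: I - K =
[[-5, 1, -2, 3],
 [6, 0, 2, -3],
 [18, -3, 7, -9],
 [0, 0, 0, 1]]
has determinant 0.) So 1 is an eigenvalue of K and (I - K) is not invertible. The finite-dimensional Fredholm alternative says: either (I - K) is invertible, or ker(I - K) ≠ {0} and then range(I - K) = ker((I - K)^*)^⊥, with dim ker(I - K) = dim ker((I - K)^*). We are in the second case, so we need both kernels. Kernel of I - K: (I - K) u = u - u (v·u) = u - u = 0, so ker(I - K) = span{u} = span{(1, -1, -3, 0)} (it is exactly 1-dimensional because rank(I - K) = 3). Kernel of the adjoint: K is real, so (I - K)^* = I - K^T = I - v u^T, and (I - v u^T) v = v - v (u·v) = 0; hence ker((I - K)^*) = span{v} = span{(6, -1, 2, -3)}. Therefore (I - K) x = y is solvable iff <y, v> = 0, i.e. iff 6y_1 - y_2 + 2y_3 - 3y_4 = 0. When this holds, K y = u (v·y) = 0, so (I - K) y = y and x = y is a particular solution; the full solution set is the line x = y + c·u = y + c·(1, -1, -3, 0), c ∈ C.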